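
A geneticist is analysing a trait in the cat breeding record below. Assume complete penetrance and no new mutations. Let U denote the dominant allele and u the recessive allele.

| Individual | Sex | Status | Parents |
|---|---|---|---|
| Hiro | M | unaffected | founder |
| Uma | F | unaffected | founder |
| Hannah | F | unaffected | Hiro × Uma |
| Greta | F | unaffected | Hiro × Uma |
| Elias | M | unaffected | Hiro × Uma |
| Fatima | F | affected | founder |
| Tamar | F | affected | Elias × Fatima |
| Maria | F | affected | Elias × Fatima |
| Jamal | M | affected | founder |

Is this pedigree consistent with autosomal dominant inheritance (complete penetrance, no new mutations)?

A consistent assignment under autosomal dominant exists: Hiro uu, Uma uu, Hannah uu, Greta uu, Elias uu, Fatima UU, Tamar Uu, Maria Uu, Jamal UU.
In this assignment every recorded phenotype matches its genotype and every non-founder's genotype is obtainable from its parents' genotypes, so the pedigree is consistent.

Yes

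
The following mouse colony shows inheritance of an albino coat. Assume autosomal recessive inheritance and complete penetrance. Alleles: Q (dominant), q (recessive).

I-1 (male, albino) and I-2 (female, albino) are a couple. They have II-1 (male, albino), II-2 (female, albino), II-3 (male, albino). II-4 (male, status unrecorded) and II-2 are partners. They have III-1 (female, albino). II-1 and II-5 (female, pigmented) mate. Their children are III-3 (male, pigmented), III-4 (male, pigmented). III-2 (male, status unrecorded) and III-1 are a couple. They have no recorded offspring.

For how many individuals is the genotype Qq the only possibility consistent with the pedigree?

2

Obligate heterozygotes: III-3 is pigmented so carries Q and received q from II-1 (qq), so III-3 is Qq; III-4 is pigmented so carries Q and received q from II-1 (qq), so III-4 is Qq.
Every other individual is either homozygous by phenotype or has at least one consistent homozygous assignment, so the count is 2.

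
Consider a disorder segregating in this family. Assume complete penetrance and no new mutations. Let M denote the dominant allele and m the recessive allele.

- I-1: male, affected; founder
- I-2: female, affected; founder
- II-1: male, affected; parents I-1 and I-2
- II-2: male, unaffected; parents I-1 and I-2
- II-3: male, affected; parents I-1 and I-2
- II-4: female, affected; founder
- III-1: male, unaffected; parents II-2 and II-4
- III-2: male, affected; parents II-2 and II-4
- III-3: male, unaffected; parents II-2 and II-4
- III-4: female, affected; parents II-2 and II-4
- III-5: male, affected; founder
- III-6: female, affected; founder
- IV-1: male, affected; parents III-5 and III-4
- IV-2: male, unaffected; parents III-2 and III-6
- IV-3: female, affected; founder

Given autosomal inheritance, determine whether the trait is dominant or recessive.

I-1 and I-2 are both affected yet have an unaffected child II-2. Under a recessive model two affected parents are homozygous and every child would be affected, so the trait cannot be recessive.

dominant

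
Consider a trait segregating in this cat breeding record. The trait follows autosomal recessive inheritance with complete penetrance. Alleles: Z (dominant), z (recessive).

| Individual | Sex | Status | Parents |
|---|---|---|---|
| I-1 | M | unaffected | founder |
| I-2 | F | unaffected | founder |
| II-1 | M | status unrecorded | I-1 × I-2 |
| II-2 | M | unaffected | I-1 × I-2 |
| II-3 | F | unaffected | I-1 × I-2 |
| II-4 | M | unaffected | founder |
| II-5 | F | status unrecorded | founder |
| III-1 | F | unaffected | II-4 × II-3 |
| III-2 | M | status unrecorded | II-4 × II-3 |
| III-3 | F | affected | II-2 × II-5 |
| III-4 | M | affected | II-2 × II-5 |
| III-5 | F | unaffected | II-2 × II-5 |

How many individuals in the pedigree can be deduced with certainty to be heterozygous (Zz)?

Obligate heterozygotes: II-2 is unaffected so carries Z and passed z to III-3 (zz), so II-2 is Zz.
Every other individual is either homozygous by phenotype or has at least one consistent homozygous assignment, so the count is 1.

1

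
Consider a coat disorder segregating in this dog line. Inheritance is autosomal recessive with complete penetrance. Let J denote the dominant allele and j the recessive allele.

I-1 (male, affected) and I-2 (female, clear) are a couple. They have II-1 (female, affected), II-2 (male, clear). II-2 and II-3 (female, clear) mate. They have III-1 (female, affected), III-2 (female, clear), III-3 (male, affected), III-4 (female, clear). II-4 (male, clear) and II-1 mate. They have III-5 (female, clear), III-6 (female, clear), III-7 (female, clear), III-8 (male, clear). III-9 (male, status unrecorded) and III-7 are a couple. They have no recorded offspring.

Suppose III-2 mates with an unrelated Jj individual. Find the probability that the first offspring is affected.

II-2 is clear so carries J and received j from I-1 (jj), so II-2 is Jj.
II-3 is clear so carries J and passed j to III-1 (jj), so II-3 is Jj.
III-2 is a clear offspring of II-2 (Jj) × II-3 (Jj), whose cross gives 1/4 JJ : 1/2 Jj : 1/4 jj; conditioning on being clear, III-2 is JJ with probability 1/3, Jj with probability 2/3.
Summing over parental genotype combinations, P(offspring is affected) = 2/3·1/4 = 1/6.

1/6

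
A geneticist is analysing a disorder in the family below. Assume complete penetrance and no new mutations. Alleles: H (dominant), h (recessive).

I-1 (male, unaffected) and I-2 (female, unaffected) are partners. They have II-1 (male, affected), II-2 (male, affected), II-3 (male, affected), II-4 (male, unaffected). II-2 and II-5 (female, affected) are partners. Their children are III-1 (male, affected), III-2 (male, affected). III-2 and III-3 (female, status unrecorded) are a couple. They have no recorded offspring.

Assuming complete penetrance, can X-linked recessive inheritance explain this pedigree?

Yes

A consistent assignment under X-linked recessive exists: I-1 X^H Y, I-2 X^H X^h, II-1 X^h Y, II-2 X^h Y, II-3 X^h Y, II-4 X^H Y, II-5 X^h X^h, III-1 X^h Y, III-2 X^h Y, III-3 X^H X^H.
In this assignment every recorded phenotype matches its genotype and every non-founder's genotype is obtainable from its parents' genotypes, so the pedigree is consistent.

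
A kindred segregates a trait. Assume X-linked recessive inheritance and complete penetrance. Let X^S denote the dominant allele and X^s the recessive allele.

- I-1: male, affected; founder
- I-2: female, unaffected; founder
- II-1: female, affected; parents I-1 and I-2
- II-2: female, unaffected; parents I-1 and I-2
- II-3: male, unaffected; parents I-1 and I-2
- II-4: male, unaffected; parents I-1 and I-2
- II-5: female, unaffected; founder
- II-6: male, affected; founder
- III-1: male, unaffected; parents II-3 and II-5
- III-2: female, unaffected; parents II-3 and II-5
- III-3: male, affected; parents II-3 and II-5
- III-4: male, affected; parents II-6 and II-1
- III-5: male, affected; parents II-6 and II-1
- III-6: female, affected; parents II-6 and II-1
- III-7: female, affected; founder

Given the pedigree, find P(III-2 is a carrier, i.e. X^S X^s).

II-3 is unaffected, so II-3 is X^S Y.
II-5 is unaffected so carries S and passed s to III-3 (X^s Y), so II-5 is X^S X^s.
Their cross gives offspring ratios 1/2 X^S X^S : 1/2 X^S X^s. Conditioning on III-2 being unaffected, P(X^S X^s) = 1/2 / 1 = 1/2.

1/2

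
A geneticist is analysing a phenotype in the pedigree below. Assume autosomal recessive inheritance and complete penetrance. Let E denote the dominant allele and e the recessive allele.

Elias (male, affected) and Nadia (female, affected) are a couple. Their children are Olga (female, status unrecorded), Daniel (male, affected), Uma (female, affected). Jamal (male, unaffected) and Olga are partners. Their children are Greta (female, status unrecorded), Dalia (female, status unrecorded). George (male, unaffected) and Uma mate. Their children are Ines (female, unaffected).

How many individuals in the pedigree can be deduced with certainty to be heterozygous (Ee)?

1

Obligate heterozygotes: Ines is unaffected so carries E and received e from Uma (ee), so Ines is Ee.
Every other individual is either homozygous by phenotype or has at least one consistent homozygous assignment, so the count is 1.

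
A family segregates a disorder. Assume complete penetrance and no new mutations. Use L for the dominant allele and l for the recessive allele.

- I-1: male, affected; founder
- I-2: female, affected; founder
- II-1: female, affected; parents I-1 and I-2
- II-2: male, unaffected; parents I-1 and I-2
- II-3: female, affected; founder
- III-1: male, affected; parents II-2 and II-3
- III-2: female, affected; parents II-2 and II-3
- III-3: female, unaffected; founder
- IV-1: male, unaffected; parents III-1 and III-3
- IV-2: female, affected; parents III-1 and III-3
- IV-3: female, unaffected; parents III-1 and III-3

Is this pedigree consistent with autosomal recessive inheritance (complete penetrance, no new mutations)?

Under autosomal recessive, II-2 (unaffected, male) cannot arise from I-1 (affected) × I-2 (affected).

No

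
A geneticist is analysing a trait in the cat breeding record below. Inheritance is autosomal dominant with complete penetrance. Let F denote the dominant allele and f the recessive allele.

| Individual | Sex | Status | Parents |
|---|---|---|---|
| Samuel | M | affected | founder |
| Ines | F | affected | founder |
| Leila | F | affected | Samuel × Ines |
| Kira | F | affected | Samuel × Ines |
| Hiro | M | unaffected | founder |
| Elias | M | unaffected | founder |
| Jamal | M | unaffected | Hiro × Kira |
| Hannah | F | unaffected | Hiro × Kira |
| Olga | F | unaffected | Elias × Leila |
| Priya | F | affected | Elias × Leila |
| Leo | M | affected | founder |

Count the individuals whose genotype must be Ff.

Obligate heterozygotes: Leila is affected so carries F and passed f to Olga (ff), so Leila is Ff; Kira is affected so carries F and passed f to Jamal (ff), so Kira is Ff; Priya is affected so carries F and received f from Elias (ff), so Priya is Ff.
Every other individual is either homozygous by phenotype or has at least one consistent homozygous assignment, so the count is 3.

3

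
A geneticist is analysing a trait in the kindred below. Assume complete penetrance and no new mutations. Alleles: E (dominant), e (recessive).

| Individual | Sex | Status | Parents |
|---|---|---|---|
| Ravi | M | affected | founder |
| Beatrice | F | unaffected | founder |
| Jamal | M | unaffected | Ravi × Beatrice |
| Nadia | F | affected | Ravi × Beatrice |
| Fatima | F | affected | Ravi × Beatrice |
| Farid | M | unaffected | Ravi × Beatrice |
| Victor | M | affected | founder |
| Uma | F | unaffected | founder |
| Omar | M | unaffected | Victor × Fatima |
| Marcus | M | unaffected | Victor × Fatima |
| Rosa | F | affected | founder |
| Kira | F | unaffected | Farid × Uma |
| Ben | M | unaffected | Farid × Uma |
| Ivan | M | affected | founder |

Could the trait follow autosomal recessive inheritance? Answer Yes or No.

No

Under autosomal recessive, Omar (unaffected, male) cannot arise from Victor (affected) × Fatima (affected).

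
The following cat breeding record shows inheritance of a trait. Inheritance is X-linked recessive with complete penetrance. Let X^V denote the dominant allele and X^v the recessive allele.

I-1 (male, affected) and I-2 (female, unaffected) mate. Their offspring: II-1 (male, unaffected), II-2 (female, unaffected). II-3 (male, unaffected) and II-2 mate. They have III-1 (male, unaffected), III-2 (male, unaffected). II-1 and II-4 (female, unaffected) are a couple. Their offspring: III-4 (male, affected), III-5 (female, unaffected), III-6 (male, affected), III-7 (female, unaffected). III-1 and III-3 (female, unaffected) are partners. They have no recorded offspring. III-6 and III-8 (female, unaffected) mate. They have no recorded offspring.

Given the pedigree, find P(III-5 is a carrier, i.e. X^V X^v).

1/2

II-1 is unaffected, so II-1 is X^V Y.
II-4 is unaffected so carries V and passed v to III-4 (X^v Y), so II-4 is X^V X^v.
Their cross gives offspring ratios 1/2 X^V X^V : 1/2 X^V X^v. Conditioning on III-5 being unaffected, P(X^V X^v) = 1/2 / 1 = 1/2.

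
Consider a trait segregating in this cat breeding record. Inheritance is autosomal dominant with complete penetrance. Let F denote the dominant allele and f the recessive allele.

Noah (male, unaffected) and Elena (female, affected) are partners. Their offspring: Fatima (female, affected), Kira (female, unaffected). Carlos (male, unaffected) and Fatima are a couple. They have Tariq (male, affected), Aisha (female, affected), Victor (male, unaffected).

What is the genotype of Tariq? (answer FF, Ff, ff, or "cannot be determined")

Ff

From phenotype alone, Tariq is FF or Ff.
Tariq is affected so carries F and received f from Carlos (ff), so Tariq is Ff.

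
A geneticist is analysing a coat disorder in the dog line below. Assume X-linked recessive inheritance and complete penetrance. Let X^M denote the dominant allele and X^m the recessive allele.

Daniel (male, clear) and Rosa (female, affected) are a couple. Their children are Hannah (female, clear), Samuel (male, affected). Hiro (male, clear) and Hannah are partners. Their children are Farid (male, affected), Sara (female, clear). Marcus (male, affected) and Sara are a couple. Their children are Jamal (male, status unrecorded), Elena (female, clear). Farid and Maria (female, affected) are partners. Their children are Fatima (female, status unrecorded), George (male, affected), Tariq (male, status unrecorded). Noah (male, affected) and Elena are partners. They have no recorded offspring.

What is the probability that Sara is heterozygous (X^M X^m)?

Hiro is clear, so Hiro is X^M Y.
Hannah is clear so carries M and received m from Rosa (X^m X^m), so Hannah is X^M X^m.
Their cross gives offspring ratios 1/2 X^M X^M : 1/2 X^M X^m. Conditioning on Sara being clear, P(X^M X^m) = 1/2 / 1 = 1/2 before taking Sara's own offspring into account.
Marcus is affected, so Marcus is X^m Y.
Now use Sara's offspring. Probability of each recorded status — clear daughter Elena: 1/2 if Sara is X^M X^m, 1 if X^M X^M. (Jamal: equally likely either way, so uninformative.)
Bayes: P(X^M X^m) = 1/2·1/2 / (1/2·1/2 + 1/2·1) = 1/3.

1/3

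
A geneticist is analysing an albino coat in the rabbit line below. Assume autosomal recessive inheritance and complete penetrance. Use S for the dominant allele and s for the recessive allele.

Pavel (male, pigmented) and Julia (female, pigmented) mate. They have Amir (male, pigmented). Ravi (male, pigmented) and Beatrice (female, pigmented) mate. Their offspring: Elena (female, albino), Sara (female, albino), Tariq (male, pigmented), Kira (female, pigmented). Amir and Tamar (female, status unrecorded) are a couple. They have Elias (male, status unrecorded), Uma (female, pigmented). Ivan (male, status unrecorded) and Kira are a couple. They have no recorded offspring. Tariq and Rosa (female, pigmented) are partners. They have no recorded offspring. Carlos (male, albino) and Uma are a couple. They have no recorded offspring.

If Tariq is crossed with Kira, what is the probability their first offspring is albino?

1/9

Ravi is pigmented so carries S and passed s to Elena (ss), so Ravi is Ss.
Beatrice is pigmented so carries S and passed s to Elena (ss), so Beatrice is Ss.
Tariq is a pigmented offspring of Ravi (Ss) × Beatrice (Ss), whose cross gives 1/4 SS : 1/2 Ss : 1/4 ss; conditioning on being pigmented, Tariq is SS with probability 1/3, Ss with probability 2/3.
Kira is a pigmented offspring of Ravi (Ss) × Beatrice (Ss), whose cross gives 1/4 SS : 1/2 Ss : 1/4 ss; conditioning on being pigmented, Kira is SS with probability 1/3, Ss with probability 2/3.
Summing over parental genotype combinations, P(offspring is albino) = 4/9·1/4 = 1/9.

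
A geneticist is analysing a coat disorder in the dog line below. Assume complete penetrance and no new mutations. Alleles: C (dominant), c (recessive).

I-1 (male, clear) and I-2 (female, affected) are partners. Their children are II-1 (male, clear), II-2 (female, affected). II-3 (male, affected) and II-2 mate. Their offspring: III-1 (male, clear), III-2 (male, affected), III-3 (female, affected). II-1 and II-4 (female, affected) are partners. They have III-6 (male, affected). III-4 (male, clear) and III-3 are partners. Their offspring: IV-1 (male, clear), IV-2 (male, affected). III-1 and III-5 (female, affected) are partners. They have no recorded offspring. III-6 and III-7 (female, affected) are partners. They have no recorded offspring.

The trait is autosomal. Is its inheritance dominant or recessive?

II-3 and II-2 are both affected yet have a clear child III-1. Under a recessive model two affected parents are homozygous and every child would be affected, so the trait cannot be recessive.

dominant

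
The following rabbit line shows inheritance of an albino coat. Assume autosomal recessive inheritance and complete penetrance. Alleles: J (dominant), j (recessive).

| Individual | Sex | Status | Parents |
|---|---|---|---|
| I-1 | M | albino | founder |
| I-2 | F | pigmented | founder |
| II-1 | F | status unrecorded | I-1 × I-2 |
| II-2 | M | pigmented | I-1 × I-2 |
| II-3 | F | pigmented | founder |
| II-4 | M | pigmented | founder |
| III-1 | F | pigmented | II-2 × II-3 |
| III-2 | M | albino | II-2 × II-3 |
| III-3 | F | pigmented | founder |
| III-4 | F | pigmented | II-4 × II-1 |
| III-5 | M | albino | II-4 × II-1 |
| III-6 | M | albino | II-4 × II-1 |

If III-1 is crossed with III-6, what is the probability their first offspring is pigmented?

2/3

II-2 is pigmented so carries J and received j from I-1 (jj), so II-2 is Jj.
II-3 is pigmented so carries J and passed j to III-2 (jj), so II-3 is Jj.
III-1 is a pigmented offspring of II-2 (Jj) × II-3 (Jj), whose cross gives 1/4 JJ : 1/2 Jj : 1/4 jj; conditioning on being pigmented, III-1 is JJ with probability 1/3, Jj with probability 2/3.
III-6 is albino, so III-6 is jj.
Summing over parental genotype combinations, P(offspring is pigmented) = 1/3·1 + 2/3·1/2 = 2/3.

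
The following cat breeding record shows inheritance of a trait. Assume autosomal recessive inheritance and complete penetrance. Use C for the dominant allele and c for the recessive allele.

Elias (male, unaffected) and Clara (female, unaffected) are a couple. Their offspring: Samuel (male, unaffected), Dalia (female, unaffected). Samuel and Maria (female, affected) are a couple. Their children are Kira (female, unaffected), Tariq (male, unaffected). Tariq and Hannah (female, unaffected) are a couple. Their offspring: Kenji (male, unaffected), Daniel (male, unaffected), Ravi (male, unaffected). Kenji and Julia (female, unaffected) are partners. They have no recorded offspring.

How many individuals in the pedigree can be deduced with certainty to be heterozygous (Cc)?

Obligate heterozygotes: Kira is unaffected so carries C and received c from Maria (cc), so Kira is Cc; Tariq is unaffected so carries C and received c from Maria (cc), so Tariq is Cc.
Every other individual is either homozygous by phenotype or has at least one consistent homozygous assignment, so the count is 2.

2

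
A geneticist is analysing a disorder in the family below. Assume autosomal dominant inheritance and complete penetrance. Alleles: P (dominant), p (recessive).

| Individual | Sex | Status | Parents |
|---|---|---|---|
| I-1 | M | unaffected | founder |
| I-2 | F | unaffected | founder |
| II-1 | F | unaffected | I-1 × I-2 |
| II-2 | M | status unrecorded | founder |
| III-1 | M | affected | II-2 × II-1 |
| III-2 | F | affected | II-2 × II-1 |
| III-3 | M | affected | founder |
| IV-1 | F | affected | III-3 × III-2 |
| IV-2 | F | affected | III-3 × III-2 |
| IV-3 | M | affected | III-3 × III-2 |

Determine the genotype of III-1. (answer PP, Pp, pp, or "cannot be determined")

Pp

From phenotype alone, III-1 is PP or Pp.
III-1 is affected so carries P and received p from II-1 (pp), so III-1 is Pp.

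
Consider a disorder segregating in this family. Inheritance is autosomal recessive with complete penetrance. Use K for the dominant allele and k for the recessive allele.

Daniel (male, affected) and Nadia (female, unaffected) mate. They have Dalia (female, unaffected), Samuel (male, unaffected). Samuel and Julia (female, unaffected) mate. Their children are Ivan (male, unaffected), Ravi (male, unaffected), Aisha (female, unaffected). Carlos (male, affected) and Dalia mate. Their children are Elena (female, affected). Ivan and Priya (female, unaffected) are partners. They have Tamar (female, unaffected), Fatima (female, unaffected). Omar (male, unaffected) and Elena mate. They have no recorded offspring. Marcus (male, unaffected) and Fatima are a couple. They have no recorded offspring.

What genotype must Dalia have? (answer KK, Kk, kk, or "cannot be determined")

Kk

From phenotype alone, Dalia is KK or Kk.
Dalia is unaffected so carries K and received k from Daniel (kk), so Dalia is Kk.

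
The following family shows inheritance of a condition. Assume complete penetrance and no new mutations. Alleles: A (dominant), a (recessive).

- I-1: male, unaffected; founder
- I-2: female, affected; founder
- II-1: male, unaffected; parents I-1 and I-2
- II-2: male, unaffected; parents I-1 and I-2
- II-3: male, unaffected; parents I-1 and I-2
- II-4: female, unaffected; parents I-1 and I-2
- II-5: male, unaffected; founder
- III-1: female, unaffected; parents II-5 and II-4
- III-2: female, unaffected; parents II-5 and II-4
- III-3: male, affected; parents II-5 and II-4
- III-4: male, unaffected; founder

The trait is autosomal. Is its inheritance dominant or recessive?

II-5 and II-4 are both unaffected yet have an affected child III-3. Under dominance, an affected child requires at least one affected parent, so the trait cannot be dominant.

recessive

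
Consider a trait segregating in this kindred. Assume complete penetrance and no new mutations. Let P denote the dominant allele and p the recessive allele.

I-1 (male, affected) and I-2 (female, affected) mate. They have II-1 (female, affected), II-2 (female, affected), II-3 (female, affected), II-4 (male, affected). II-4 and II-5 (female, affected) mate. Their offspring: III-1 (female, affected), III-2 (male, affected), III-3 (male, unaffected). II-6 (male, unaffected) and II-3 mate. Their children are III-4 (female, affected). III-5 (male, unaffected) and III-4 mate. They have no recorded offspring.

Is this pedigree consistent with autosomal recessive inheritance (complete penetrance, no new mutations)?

No

Under autosomal recessive, III-3 (unaffected, male) cannot arise from II-4 (affected) × II-5 (affected).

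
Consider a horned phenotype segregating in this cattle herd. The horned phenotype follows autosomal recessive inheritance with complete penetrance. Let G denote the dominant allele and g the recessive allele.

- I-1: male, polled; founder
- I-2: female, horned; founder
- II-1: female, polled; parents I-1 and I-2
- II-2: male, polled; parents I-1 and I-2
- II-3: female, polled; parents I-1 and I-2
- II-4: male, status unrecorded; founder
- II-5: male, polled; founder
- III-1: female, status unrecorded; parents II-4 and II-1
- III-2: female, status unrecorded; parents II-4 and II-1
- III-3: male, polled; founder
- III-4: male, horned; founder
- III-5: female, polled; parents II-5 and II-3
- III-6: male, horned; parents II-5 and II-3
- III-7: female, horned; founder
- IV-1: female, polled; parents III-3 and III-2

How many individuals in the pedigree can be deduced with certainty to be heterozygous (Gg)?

4

Obligate heterozygotes: II-1 is polled so carries G and received g from I-2 (gg), so II-1 is Gg; II-2 is polled so carries G and received g from I-2 (gg), so II-2 is Gg; II-3 is polled so carries G and received g from I-2 (gg), so II-3 is Gg; II-5 is polled so carries G and passed g to III-6 (gg), so II-5 is Gg.
Every other individual is either homozygous by phenotype or has at least one consistent homozygous assignment, so the count is 4.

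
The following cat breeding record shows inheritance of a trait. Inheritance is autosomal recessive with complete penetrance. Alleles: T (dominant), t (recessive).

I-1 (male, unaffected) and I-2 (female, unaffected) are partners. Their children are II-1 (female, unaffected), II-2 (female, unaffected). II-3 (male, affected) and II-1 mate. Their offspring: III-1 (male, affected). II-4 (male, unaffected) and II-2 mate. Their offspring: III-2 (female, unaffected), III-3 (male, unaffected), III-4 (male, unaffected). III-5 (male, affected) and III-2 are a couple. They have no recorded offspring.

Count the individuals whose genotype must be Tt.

Obligate heterozygotes: II-1 is unaffected so carries T and passed t to III-1 (tt), so II-1 is Tt.
Every other individual is either homozygous by phenotype or has at least one consistent homozygous assignment, so the count is 1.

1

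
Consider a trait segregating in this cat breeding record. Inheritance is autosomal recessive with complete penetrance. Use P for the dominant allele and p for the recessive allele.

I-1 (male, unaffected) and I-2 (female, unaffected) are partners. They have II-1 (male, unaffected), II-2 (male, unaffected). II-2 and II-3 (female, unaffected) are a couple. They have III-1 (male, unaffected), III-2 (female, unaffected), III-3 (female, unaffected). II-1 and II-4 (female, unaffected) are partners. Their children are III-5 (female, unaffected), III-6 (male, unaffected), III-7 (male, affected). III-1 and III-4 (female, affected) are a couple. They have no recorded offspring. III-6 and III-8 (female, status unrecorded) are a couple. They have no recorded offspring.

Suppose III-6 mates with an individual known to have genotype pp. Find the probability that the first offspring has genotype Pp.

2/3

II-1 is unaffected so carries P and passed p to III-7 (pp), so II-1 is Pp.
II-4 is unaffected so carries P and passed p to III-7 (pp), so II-4 is Pp.
III-6 is an unaffected offspring of II-1 (Pp) × II-4 (Pp), whose cross gives 1/4 PP : 1/2 Pp : 1/4 pp; conditioning on being unaffected, III-6 is PP with probability 1/3, Pp with probability 2/3.
Summing over parental genotype combinations, P(offspring has genotype Pp) = 1/3·1 + 2/3·1/2 = 2/3.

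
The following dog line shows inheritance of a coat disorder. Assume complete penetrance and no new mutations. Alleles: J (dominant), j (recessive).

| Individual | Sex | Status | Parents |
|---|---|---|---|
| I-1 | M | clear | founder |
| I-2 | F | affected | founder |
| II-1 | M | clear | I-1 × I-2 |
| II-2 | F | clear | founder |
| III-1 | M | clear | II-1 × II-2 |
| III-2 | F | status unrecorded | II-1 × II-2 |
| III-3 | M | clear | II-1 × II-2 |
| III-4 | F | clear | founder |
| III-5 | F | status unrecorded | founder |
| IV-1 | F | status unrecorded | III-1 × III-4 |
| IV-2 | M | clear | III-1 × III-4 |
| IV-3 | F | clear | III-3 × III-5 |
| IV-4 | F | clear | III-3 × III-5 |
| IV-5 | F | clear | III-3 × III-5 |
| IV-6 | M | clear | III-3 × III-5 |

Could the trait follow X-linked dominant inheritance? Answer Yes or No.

Yes

A consistent assignment under X-linked dominant exists: I-1 X^j Y, I-2 X^J X^j, II-1 X^j Y, II-2 X^j X^j, III-1 X^j Y, III-2 X^j X^j, III-3 X^j Y, III-4 X^j X^j, III-5 X^J X^j, IV-1 X^j X^j, IV-2 X^j Y, IV-3 X^j X^j, IV-4 X^j X^j, IV-5 X^j X^j, IV-6 X^j Y.
In this assignment every recorded phenotype matches its genotype and every non-founder's genotype is obtainable from its parents' genotypes, so the pedigree is consistent.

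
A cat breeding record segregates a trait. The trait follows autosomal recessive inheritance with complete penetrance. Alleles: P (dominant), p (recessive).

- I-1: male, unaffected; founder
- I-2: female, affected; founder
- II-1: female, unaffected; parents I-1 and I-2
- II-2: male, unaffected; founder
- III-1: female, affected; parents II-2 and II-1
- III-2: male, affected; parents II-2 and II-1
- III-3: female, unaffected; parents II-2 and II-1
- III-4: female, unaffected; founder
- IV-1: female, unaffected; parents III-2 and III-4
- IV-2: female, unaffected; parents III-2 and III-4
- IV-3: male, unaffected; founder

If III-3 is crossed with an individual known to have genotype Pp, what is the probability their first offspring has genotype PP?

1/3

II-2 is unaffected so carries P and passed p to III-1 (pp), so II-2 is Pp.
II-1 is unaffected so carries P and received p from I-2 (pp), so II-1 is Pp.
III-3 is an unaffected offspring of II-2 (Pp) × II-1 (Pp), whose cross gives 1/4 PP : 1/2 Pp : 1/4 pp; conditioning on being unaffected, III-3 is PP with probability 1/3, Pp with probability 2/3.
Summing over parental genotype combinations, P(offspring has genotype PP) = 1/3·1/2 + 2/3·1/4 = 1/3.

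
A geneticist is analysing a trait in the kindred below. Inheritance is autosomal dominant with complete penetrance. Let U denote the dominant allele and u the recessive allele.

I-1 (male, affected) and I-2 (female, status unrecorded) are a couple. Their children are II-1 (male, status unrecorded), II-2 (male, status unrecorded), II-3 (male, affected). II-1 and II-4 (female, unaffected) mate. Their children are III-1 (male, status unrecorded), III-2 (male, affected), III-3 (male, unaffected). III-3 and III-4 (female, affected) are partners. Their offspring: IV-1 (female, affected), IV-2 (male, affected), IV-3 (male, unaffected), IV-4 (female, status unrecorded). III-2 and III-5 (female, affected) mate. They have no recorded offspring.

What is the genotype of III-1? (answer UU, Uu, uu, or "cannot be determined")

III-1's phenotype is unrecorded, and no parent or child forces a single allele at both positions; consistent genotype assignments exist with III-1 as Uu or uu.

cannot be determined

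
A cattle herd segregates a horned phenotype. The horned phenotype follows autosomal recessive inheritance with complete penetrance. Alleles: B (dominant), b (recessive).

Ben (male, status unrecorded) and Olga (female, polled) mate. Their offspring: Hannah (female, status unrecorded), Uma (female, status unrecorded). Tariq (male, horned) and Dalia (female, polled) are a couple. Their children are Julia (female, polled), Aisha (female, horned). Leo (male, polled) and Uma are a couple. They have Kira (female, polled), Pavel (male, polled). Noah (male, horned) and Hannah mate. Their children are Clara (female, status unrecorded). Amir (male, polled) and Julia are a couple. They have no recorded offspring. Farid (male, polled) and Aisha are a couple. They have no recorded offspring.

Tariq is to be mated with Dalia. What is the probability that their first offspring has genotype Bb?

1/2

Tariq is horned, so Tariq is bb.
Dalia is polled so carries B and passed b to Aisha (bb), so Dalia is Bb.
The cross gives 1/2 Bb : 1/2 bb, so P(offspring has genotype Bb) = 1/2.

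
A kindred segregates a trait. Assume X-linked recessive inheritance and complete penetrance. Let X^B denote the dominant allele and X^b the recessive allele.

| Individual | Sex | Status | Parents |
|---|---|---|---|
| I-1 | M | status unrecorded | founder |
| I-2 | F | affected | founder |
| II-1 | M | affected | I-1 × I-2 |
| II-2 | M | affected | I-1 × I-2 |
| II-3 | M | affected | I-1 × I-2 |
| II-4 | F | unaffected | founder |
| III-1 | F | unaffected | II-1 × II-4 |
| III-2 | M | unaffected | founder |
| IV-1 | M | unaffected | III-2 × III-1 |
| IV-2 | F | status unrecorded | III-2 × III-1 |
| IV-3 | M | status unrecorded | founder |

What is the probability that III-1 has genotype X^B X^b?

1

III-1 is unaffected so carries B and received b from II-1 (X^b Y), so III-1 is X^B X^b, giving P(X^B X^b) = 1.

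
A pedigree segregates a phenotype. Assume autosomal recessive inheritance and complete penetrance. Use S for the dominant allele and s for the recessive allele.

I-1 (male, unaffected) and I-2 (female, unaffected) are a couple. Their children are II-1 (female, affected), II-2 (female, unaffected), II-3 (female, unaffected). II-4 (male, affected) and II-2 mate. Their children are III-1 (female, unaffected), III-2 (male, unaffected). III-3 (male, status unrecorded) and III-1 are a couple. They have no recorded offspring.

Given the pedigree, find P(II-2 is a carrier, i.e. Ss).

I-1 is unaffected so carries S and passed s to II-1 (ss), so I-1 is Ss.
I-2 is unaffected so carries S and passed s to II-1 (ss), so I-2 is Ss.
Their cross gives offspring ratios 1/4 SS : 1/2 Ss : 1/4 ss. Conditioning on II-2 being unaffected, P(Ss) = 1/2 / 3/4 = 2/3 before taking II-2's own offspring into account.
II-4 is affected, so II-4 is ss.
Now use II-2's offspring. Probability of each recorded status — unaffected daughter III-1: 1/2 if II-2 is Ss, 1 if SS; unaffected son III-2: 1/2 if II-2 is Ss, 1 if SS.
Bayes: P(Ss) = 2/3·1/4 / (2/3·1/4 + 1/3·1) = 1/3.

1/3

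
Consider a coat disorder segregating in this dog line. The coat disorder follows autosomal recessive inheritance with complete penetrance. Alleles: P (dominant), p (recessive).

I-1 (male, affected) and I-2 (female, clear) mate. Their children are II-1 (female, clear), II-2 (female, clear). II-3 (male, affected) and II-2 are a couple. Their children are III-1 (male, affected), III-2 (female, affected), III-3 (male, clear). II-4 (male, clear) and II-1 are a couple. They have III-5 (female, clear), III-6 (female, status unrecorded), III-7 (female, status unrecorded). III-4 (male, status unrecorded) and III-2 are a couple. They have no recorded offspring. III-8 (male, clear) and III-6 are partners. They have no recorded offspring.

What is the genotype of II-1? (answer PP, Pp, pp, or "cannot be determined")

From phenotype alone, II-1 is PP or Pp.
II-1 is clear so carries P and received p from I-1 (pp), so II-1 is Pp.

Pp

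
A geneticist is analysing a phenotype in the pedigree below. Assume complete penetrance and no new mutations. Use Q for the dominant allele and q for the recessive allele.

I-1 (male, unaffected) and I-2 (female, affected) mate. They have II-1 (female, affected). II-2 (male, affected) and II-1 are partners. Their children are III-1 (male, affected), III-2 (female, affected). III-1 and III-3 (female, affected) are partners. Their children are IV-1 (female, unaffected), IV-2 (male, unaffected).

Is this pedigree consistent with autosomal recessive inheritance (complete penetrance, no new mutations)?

No

Under autosomal recessive, IV-1 (unaffected, female) cannot arise from III-1 (affected) × III-3 (affected).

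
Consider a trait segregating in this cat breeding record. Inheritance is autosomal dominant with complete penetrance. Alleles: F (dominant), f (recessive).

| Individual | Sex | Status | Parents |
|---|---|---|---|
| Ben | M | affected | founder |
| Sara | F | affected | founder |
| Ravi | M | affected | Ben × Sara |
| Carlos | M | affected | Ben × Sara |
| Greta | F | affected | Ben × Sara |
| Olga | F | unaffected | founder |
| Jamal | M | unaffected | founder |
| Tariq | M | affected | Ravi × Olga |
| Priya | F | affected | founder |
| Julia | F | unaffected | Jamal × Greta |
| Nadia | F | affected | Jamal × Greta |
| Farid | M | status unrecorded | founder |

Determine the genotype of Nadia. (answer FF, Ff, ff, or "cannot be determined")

From phenotype alone, Nadia is FF or Ff.
Nadia is affected so carries F and received f from Jamal (ff), so Nadia is Ff.

Ff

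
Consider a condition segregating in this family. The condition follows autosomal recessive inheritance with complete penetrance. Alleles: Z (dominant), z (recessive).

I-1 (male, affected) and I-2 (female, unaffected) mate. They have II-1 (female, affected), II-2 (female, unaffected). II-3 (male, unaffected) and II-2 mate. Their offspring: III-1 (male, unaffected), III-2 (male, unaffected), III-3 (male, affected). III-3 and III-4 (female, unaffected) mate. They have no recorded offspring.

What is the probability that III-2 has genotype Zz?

2/3

II-3 is unaffected so carries Z and passed z to III-3 (zz), so II-3 is Zz.
II-2 is unaffected so carries Z and received z from I-1 (zz), so II-2 is Zz.
Their cross gives offspring ratios 1/4 ZZ : 1/2 Zz : 1/4 zz. Conditioning on III-2 being unaffected, P(Zz) = 1/2 / 3/4 = 2/3.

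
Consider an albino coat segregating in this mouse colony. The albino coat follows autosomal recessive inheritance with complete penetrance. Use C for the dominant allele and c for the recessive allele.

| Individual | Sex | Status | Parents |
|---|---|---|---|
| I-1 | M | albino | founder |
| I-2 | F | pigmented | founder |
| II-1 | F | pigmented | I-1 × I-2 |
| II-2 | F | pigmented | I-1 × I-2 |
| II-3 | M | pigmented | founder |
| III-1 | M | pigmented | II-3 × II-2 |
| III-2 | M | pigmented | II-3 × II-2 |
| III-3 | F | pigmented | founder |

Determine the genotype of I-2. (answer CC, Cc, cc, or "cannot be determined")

I-2's phenotype allows CC or Cc, and no parent or child forces a single allele at both positions; consistent genotype assignments exist with I-2 as CC or Cc.

cannot be determined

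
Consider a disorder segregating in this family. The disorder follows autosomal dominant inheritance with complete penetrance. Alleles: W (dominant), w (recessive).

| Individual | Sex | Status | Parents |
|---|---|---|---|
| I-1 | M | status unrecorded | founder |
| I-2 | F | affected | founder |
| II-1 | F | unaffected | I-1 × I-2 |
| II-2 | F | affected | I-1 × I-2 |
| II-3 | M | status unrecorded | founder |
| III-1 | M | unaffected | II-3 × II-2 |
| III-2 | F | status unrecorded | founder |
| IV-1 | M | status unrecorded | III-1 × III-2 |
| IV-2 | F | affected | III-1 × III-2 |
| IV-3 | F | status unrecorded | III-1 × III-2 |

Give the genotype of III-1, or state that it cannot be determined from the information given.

ww

III-1 is unaffected, so III-1 is ww.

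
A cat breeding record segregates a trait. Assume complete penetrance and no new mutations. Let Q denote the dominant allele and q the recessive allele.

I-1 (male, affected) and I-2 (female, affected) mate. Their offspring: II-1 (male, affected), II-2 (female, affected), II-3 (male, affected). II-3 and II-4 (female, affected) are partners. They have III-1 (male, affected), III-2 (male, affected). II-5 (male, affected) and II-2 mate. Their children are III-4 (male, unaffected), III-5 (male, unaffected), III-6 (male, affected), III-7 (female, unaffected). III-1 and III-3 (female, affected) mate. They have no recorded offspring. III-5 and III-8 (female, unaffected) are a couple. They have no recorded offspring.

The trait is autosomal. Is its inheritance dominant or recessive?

dominant

II-5 and II-2 are both affected yet have an unaffected child III-4. Under a recessive model two affected parents are homozygous and every child would be affected, so the trait cannot be recessive.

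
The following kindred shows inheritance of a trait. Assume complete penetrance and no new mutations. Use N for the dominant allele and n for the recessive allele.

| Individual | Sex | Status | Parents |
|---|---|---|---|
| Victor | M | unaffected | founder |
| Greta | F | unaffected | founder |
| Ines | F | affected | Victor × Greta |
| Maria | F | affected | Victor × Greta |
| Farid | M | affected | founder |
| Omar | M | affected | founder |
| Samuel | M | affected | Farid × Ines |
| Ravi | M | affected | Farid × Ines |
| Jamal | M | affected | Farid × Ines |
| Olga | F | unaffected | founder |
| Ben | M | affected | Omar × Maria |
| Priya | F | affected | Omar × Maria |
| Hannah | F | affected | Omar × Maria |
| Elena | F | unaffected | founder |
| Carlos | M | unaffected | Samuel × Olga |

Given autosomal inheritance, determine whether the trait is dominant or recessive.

Victor and Greta are both unaffected yet have an affected child Ines. Under dominance, an affected child requires at least one affected parent, so the trait cannot be dominant.

recessive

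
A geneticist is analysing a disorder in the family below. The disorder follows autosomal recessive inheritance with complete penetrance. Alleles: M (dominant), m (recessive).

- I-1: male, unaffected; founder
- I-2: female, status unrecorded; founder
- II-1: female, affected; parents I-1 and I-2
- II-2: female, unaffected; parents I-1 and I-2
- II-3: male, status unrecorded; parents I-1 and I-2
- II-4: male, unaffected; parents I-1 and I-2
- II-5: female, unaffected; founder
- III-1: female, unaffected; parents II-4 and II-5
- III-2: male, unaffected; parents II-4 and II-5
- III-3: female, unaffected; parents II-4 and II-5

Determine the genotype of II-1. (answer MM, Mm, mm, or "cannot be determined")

II-1 is affected, so II-1 is mm.

mm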